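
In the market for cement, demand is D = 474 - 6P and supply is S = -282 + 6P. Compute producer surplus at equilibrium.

Producer surplus = 768

Equilibrium: 474 - 6P = -282 + 6P gives P* = 63, Q* = 96.
Supply starts at P = 47 (where S = 0).
PS = ½(63 − 47)(96) = 768.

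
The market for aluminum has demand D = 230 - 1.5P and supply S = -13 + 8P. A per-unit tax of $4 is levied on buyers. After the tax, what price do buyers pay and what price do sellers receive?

Pre-tax equilibrium: P* = 486/19, Q* = 3641/19.
Tax on buyers shifts demand to D = 230 − 1.5(P + 4) = 224 - 1.5P.
224 - 1.5P = -13 + 8P gives seller price Ps = 474/19; buyers pay Pb = 474/19 + 4 = 550/19.
New quantity: Q = 230 − 1.5(550/19) = 3545/19.

Buyers pay 550/19, sellers receive 474/19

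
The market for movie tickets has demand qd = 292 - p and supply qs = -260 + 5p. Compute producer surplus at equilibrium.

Equilibrium: 292 - p = -260 + 5p gives p* = 92, q* = 200.
Supply starts at p = 52 (where qs = 0).
PS = ½(92 − 52)(200) = 4000.

Producer surplus = 4000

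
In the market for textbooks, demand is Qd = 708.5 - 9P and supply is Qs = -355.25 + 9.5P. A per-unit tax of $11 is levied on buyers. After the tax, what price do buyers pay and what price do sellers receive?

Pre-tax equilibrium: P* = 57.5, Q* = 191.
Tax on buyers shifts demand to Qd = 708.5 − 9(P + 11) = 609.5 - 9P.
609.5 - 9P = -355.25 + 9.5P gives seller price Ps = 3859/74; buyers pay Pb = 3859/74 + 11 = 4673/74.
New quantity: Q = 708.5 − 9(4673/74) = 5186/37.

Buyers pay 4673/74, sellers receive 3859/74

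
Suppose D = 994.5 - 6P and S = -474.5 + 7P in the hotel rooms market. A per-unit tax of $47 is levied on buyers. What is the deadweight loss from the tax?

Pre-tax equilibrium: P* = 113, Q* = 316.5.
Tax on buyers shifts demand to D = 994.5 − 6(P + 47) = 712.5 - 6P.
712.5 - 6P = -474.5 + 7P gives seller price Ps = 1187/13; buyers pay Pb = 1187/13 + 47 = 1798/13.
New quantity: Q = 994.5 − 6(1798/13) = 4281/26.
DWL = ½ × 47 × (316.5 − 4281/26) = 46389/13.

Deadweight loss = 46389/13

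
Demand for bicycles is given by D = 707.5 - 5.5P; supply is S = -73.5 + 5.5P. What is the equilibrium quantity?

Q* = 317

Set D = S: 707.5 - 5.5P = -73.5 + 5.5P.
781 = 11P, so P* = 71.
Q* = 707.5 − 5.5(71) = 317.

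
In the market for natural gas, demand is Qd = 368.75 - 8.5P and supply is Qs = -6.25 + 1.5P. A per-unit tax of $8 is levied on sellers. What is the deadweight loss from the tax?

Pre-tax equilibrium: P* = 37.5, Q* = 50.
Tax on sellers shifts supply to Qs = -6.25 + 1.5(P − 8) = -18.25 + 1.5P.
368.75 - 8.5P = -18.25 + 1.5P gives buyer price Pb = 38.7; sellers receive Ps = 38.7 − 8 = 30.7.
New quantity: Q = 368.75 − 8.5(38.7) = 39.8.
DWL = ½ × 8 × (50 − 39.8) = 40.8.

Deadweight loss = 40.8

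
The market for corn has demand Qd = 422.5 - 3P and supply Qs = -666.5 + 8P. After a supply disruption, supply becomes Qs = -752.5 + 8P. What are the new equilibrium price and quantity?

Original equilibrium: P* = 99, Q* = 125.5.
New equilibrium: 422.5 - 3P = -752.5 + 8P, so 1175 = 11P and P' = 1175/11; Q' = 422.5 − 3(1175/11) = 2245/22.

P' = 1175/11, Q' = 2245/22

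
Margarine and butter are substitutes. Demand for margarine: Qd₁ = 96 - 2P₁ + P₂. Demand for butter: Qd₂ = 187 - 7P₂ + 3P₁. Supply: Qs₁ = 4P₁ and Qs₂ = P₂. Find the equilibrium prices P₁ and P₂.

Market 1: 96 - 2P₁ + P₂ = 4P₁ → 6P₁ - P₂ = 96.
Market 2: 8P₂ - 3P₁ = 187.
Eliminating P₂: 8×(1) + 1×(2) gives 45P₁ = 955, so P₁ = 191/9.
Back-substitute into (2): P₂ = (187 + 3×191/9) / 8 = 94/3.

P₁ = 191/9, P₂ = 94/3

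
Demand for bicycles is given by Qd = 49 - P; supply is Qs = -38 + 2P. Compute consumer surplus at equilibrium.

Consumer surplus = 200

Equilibrium: 49 - P = -38 + 2P gives P* = 29, Q* = 20.
Demand choke price (Qd = 0): P = 49.
CS = ½(49 − 29)(20) = 200.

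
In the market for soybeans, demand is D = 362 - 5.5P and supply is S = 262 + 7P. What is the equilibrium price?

P* = 8

Set D = S: 362 - 5.5P = 262 + 7P.
100 = 12.5P, so P* = 8.
Q* = 362 − 5.5(8) = 318.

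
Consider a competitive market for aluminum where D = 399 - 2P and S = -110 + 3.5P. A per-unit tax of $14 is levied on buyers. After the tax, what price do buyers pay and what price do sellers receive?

Pre-tax equilibrium: P* = 1018/11, Q* = 2353/11.
Tax on buyers shifts demand to D = 399 − 2(P + 14) = 371 - 2P.
371 - 2P = -110 + 3.5P gives seller price Ps = 962/11; buyers pay Pb = 962/11 + 14 = 1116/11.
New quantity: Q = 399 − 2(1116/11) = 2157/11.

Buyers pay 1116/11, sellers receive 962/11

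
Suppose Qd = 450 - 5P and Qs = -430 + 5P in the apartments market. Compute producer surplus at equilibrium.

Producer surplus = 10

Equilibrium: 450 - 5P = -430 + 5P gives P* = 88, Q* = 10.
Supply starts at P = 86 (where Qs = 0).
PS = ½(88 − 86)(10) = 10.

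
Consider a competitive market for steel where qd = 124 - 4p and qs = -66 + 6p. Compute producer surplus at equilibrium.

Producer surplus = 192

Equilibrium: 124 - 4p = -66 + 6p gives p* = 19, q* = 48.
Supply starts at p = 11 (where qs = 0).
PS = ½(19 − 11)(48) = 192.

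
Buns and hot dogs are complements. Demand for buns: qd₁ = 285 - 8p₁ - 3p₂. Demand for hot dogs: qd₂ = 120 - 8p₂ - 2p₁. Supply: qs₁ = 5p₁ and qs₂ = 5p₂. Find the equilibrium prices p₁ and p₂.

Market 1: 285 - 8p₁ - 3p₂ = 5p₁ → 13p₁ + 3p₂ = 285.
Market 2: 13p₂ + 2p₁ = 120.
Eliminating p₂: 13×(1) − 3×(2) gives 163p₁ = 3345, so p₁ = 3345/163.
Back-substitute into (2): p₂ = (120 − 2×3345/163) / 13 = 990/163.

p₁ = 3345/163, p₂ = 990/163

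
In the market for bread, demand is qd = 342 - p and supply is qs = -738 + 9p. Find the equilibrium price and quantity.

p* = 108, q* = 234

Set qd = qs: 342 - p = -738 + 9p.
1080 = 10p, so p* = 108.
q* = 342 − 1(108) = 234.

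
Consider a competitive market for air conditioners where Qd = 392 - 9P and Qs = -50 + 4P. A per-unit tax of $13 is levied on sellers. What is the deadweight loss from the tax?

Deadweight loss = 234

Pre-tax equilibrium: P* = 34, Q* = 86.
Tax on sellers shifts supply to Qs = -50 + 4(P − 13) = -102 + 4P.
392 - 9P = -102 + 4P gives buyer price Pb = 38; sellers receive Ps = 38 − 13 = 25.
New quantity: Q = 392 − 9(38) = 50.
DWL = ½ × 13 × (86 − 50) = 234.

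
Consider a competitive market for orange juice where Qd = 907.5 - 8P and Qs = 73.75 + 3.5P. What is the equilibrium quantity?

Q* = 327.5

Set Qd = Qs: 907.5 - 8P = 73.75 + 3.5P.
833.75 = 11.5P, so P* = 72.5.
Q* = 907.5 − 8(72.5) = 327.5.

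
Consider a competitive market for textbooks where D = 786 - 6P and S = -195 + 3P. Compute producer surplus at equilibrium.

Equilibrium: 786 - 6P = -195 + 3P gives P* = 109, Q* = 132.
Supply starts at P = 65 (where S = 0).
PS = ½(109 − 65)(132) = 2904.

Producer surplus = 2904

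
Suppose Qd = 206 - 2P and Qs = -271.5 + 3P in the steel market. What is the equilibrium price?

P* = 95.5

Set Qd = Qs: 206 - 2P = -271.5 + 3P.
477.5 = 5P, so P* = 95.5.
Q* = 206 − 2(95.5) = 15.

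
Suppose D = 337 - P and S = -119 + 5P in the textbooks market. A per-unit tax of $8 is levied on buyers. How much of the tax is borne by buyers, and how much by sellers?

Pre-tax equilibrium: P* = 76, Q* = 261.
Tax on buyers shifts demand to D = 337 − 1(P + 8) = 329 - P.
329 - P = -119 + 5P gives seller price Ps = 224/3; buyers pay Pb = 224/3 + 8 = 248/3.
New quantity: Q = 337 − 1(248/3) = 763/3.
Buyer burden = 248/3 − 76 = 20/3; seller burden = 76 − 224/3 = 4/3.

Buyers bear 20/3, sellers bear 4/3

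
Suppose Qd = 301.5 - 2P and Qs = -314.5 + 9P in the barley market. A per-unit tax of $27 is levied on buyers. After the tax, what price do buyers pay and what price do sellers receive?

Buyers pay 859/11, sellers receive 562/11

Pre-tax equilibrium: P* = 56, Q* = 189.5.
Tax on buyers shifts demand to Qd = 301.5 − 2(P + 27) = 247.5 - 2P.
247.5 - 2P = -314.5 + 9P gives seller price Ps = 562/11; buyers pay Pb = 562/11 + 27 = 859/11.
New quantity: Q = 301.5 − 2(859/11) = 3197/22.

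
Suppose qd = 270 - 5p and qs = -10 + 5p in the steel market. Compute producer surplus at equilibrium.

Equilibrium: 270 - 5p = -10 + 5p gives p* = 28, q* = 130.
Supply starts at p = 2 (where qs = 0).
PS = ½(28 − 2)(130) = 1690.

Producer surplus = 1690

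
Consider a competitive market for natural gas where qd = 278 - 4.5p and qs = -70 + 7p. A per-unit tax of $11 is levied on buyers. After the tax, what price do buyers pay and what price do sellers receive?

Buyers pay 850/23, sellers receive 597/23

Pre-tax equilibrium: p* = 696/23, q* = 3262/23.
Tax on buyers shifts demand to qd = 278 − 4.5(p + 11) = 228.5 - 4.5p.
228.5 - 4.5p = -70 + 7p gives seller price ps = 597/23; buyers pay pb = 597/23 + 11 = 850/23.
New quantity: q = 278 − 4.5(850/23) = 2569/23.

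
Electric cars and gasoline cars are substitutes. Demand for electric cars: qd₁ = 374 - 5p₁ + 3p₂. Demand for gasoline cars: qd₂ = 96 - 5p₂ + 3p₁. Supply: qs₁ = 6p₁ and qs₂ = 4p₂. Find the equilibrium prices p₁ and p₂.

p₁ = 40.6, p₂ = 24.2

Market 1: 374 - 5p₁ + 3p₂ = 6p₁ → 11p₁ - 3p₂ = 374.
Market 2: 9p₂ - 3p₁ = 96.
Eliminating p₂: 9×(1) + 3×(2) gives 90p₁ = 3654, so p₁ = 40.6.
Back-substitute into (2): p₂ = (96 + 3×40.6) / 9 = 24.2.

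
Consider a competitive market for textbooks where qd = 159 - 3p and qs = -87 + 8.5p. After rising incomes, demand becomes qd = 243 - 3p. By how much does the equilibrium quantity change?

Original equilibrium: p* = 492/23, q* = 2181/23.
New equilibrium: 243 - 3p = -87 + 8.5p, so 330 = 11.5p and p' = 660/23; q' = 243 − 3(660/23) = 3609/23.
Change in quantity: 3609/23 − 2181/23 = 1428/23.

Δq = 1428/23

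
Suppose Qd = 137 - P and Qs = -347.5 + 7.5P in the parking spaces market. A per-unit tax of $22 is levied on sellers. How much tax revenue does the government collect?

Tax revenue = 22660/17

Pre-tax equilibrium: P* = 57, Q* = 80.
Tax on sellers shifts supply to Qs = -347.5 + 7.5(P − 22) = -512.5 + 7.5P.
137 - P = -512.5 + 7.5P gives buyer price Pb = 1299/17; sellers receive Ps = 1299/17 − 22 = 925/17.
New quantity: Q = 137 − 1(1299/17) = 1030/17.
Revenue = 22 × 1030/17 = 22660/17.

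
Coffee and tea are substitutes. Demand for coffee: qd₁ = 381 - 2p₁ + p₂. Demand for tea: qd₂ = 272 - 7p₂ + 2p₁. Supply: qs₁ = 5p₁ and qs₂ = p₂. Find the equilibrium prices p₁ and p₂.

p₁ = 1660/27, p₂ = 1333/27

Market 1: 381 - 2p₁ + p₂ = 5p₁ → 7p₁ - p₂ = 381.
Market 2: 8p₂ - 2p₁ = 272.
Eliminating p₂: 8×(1) + 1×(2) gives 54p₁ = 3320, so p₁ = 1660/27.
Back-substitute into (2): p₂ = (272 + 2×1660/27) / 8 = 1333/27.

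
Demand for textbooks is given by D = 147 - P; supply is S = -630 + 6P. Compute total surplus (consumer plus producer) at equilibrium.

Total surplus = 756

Equilibrium: 147 - P = -630 + 6P gives P* = 111, Q* = 36.
Demand choke price: P = 147; supply starts at P = 105.
CS = ½(147 − 111)(36) = 648; PS = ½(111 − 105)(36) = 108.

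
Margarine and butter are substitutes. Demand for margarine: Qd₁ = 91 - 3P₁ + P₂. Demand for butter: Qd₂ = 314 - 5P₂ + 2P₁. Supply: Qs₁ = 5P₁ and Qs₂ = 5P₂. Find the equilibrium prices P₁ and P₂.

P₁ = 204/13, P₂ = 449/13

Market 1: 91 - 3P₁ + P₂ = 5P₁ → 8P₁ - P₂ = 91.
Market 2: 10P₂ - 2P₁ = 314.
Eliminating P₂: 10×(1) + 1×(2) gives 78P₁ = 1224, so P₁ = 204/13.
Back-substitute into (2): P₂ = (314 + 2×204/13) / 10 = 449/13.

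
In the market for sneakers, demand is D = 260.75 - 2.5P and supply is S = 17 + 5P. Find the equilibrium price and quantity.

P* = 32.5, Q* = 179.5

Set D = S: 260.75 - 2.5P = 17 + 5P.
243.75 = 7.5P, so P* = 32.5.
Q* = 260.75 − 2.5(32.5) = 179.5.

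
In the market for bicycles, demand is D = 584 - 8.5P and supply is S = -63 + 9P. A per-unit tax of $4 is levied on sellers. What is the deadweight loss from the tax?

Pre-tax equilibrium: P* = 1294/35, Q* = 9441/35.
Tax on sellers shifts supply to S = -63 + 9(P − 4) = -99 + 9P.
584 - 8.5P = -99 + 9P gives buyer price Pb = 1366/35; sellers receive Ps = 1366/35 − 4 = 1226/35.
New quantity: Q = 584 − 8.5(1366/35) = 8829/35.
DWL = ½ × 4 × (9441/35 − 8829/35) = 1224/35.

Deadweight loss = 1224/35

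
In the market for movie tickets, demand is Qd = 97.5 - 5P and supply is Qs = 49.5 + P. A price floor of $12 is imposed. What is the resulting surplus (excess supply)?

Surplus = 24

Equilibrium price would be P* = 8, so the floor at 12 binds.
At P = 12: Qd = 37.5, Qs = 61.5.
Surplus = 61.5 − 37.5 = 24.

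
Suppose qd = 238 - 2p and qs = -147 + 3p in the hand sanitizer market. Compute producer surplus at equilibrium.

Producer surplus = 1176

Equilibrium: 238 - 2p = -147 + 3p gives p* = 77, q* = 84.
Supply starts at p = 49 (where qs = 0).
PS = ½(77 − 49)(84) = 1176.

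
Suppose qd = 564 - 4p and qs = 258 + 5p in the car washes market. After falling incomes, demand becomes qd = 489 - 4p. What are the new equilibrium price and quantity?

p' = 77/3, q' = 1159/3

Original equilibrium: p* = 34, q* = 428.
New equilibrium: 489 - 4p = 258 + 5p, so 231 = 9p and p' = 77/3; q' = 489 − 4(77/3) = 1159/3.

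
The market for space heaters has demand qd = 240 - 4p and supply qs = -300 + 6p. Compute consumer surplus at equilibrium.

Equilibrium: 240 - 4p = -300 + 6p gives p* = 54, q* = 24.
Demand choke price (qd = 0): p = 60.
CS = ½(60 − 54)(24) = 72.

Consumer surplus = 72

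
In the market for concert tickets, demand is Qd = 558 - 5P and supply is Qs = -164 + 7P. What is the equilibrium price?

P* = 361/6

Set Qd = Qs: 558 - 5P = -164 + 7P.
722 = 12P, so P* = 361/6.
Q* = 558 − 5(361/6) = 1543/6.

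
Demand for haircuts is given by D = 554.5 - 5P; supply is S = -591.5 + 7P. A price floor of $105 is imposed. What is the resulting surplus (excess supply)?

Equilibrium price would be P* = 95.5, so the floor at 105 binds.
At P = 105: D = 29.5, S = 143.5.
Surplus = 143.5 − 29.5 = 114.

Surplus = 114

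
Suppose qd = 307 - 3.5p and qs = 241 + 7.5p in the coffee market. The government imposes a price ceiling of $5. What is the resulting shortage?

Equilibrium price would be p* = 6, so the ceiling at 5 binds.
At p = 5: qd = 307 − 3.5(5) = 289.5, qs = 241 + 7.5(5) = 278.5.
Shortage = 289.5 − 278.5 = 11.

Shortage = 11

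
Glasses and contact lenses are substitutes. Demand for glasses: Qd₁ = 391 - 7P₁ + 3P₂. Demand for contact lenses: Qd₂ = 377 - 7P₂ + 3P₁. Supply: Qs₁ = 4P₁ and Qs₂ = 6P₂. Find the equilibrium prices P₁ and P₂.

Market 1: 391 - 7P₁ + 3P₂ = 4P₁ → 11P₁ - 3P₂ = 391.
Market 2: 13P₂ - 3P₁ = 377.
Eliminating P₂: 13×(1) + 3×(2) gives 134P₁ = 6214, so P₁ = 3107/67.
Back-substitute into (2): P₂ = (377 + 3×3107/67) / 13 = 2660/67.

P₁ = 3107/67, P₂ = 2660/67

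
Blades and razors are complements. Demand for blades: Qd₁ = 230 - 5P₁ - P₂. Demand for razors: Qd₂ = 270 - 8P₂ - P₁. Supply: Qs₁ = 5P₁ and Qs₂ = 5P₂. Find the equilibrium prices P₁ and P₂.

Market 1: 230 - 5P₁ - P₂ = 5P₁ → 10P₁ + P₂ = 230.
Market 2: 13P₂ + P₁ = 270.
Eliminating P₂: 13×(1) − 1×(2) gives 129P₁ = 2720, so P₁ = 2720/129.
Back-substitute into (2): P₂ = (270 − 1×2720/129) / 13 = 2470/129.

P₁ = 2720/129, P₂ = 2470/129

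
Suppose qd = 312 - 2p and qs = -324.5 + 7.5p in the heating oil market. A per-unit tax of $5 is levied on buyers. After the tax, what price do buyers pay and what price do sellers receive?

Buyers pay 1348/19, sellers receive 1253/19

Pre-tax equilibrium: p* = 67, q* = 178.
Tax on buyers shifts demand to qd = 312 − 2(p + 5) = 302 - 2p.
302 - 2p = -324.5 + 7.5p gives seller price ps = 1253/19; buyers pay pb = 1253/19 + 5 = 1348/19.
New quantity: q = 312 − 2(1348/19) = 3232/19.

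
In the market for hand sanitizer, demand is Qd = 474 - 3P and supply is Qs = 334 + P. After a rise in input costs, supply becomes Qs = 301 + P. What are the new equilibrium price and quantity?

P' = 43.25, Q' = 344.25

Original equilibrium: P* = 35, Q* = 369.
New equilibrium: 474 - 3P = 301 + P, so 173 = 4P and P' = 43.25; Q' = 474 − 3(43.25) = 344.25.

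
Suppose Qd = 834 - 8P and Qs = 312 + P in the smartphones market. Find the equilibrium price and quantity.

P* = 58, Q* = 370

Set Qd = Qs: 834 - 8P = 312 + P.
522 = 9P, so P* = 58.
Q* = 834 − 8(58) = 370.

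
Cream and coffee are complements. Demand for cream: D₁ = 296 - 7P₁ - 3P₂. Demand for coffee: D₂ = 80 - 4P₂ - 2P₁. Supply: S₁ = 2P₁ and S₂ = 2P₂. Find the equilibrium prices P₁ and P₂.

Market 1: 296 - 7P₁ - 3P₂ = 2P₁ → 9P₁ + 3P₂ = 296.
Market 2: 6P₂ + 2P₁ = 80.
Eliminating P₂: 6×(1) − 3×(2) gives 48P₁ = 1536, so P₁ = 32.
Back-substitute into (2): P₂ = (80 − 2×32) / 6 = 8/3.

P₁ = 32, P₂ = 8/3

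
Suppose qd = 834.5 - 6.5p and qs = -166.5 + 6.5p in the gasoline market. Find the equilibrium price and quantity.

p* = 77, q* = 334

Set qd = qs: 834.5 - 6.5p = -166.5 + 6.5p.
1001 = 13p, so p* = 77.
q* = 834.5 − 6.5(77) = 334.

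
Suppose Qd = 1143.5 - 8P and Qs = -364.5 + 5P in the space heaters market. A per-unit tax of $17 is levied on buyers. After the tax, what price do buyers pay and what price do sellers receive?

Pre-tax equilibrium: P* = 116, Q* = 215.5.
Tax on buyers shifts demand to Qd = 1143.5 − 8(P + 17) = 1007.5 - 8P.
1007.5 - 8P = -364.5 + 5P gives seller price Ps = 1372/13; buyers pay Pb = 1372/13 + 17 = 1593/13.
New quantity: Q = 1143.5 − 8(1593/13) = 4243/26.

Buyers pay 1593/13, sellers receive 1372/13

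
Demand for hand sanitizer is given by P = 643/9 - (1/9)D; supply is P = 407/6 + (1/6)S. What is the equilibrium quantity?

Set the two price expressions equal: 643/9 - (1/9)Q = 407/6 + (1/6)Q.
65/18 = (5/18)Q, so Q* = 13.
P* = 643/9 − (1/9)(13) = 70.

Q* = 13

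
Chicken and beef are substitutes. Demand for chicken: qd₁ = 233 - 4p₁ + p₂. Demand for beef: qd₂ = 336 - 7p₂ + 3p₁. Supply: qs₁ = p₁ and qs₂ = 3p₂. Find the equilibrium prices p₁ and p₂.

Market 1: 233 - 4p₁ + p₂ = p₁ → 5p₁ - p₂ = 233.
Market 2: 10p₂ - 3p₁ = 336.
Eliminating p₂: 10×(1) + 1×(2) gives 47p₁ = 2666, so p₁ = 2666/47.
Back-substitute into (2): p₂ = (336 + 3×2666/47) / 10 = 2379/47.

p₁ = 2666/47, p₂ = 2379/47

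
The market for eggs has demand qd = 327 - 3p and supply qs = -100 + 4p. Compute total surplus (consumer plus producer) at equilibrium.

Equilibrium: 327 - 3p = -100 + 4p gives p* = 61, q* = 144.
Demand choke price: p = 109; supply starts at p = 25.
CS = ½(109 − 61)(144) = 3456; PS = ½(61 − 25)(144) = 2592.

Total surplus = 6048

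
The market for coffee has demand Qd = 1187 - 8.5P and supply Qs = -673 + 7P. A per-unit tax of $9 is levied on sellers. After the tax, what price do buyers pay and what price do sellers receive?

Buyers pay 3846/31, sellers receive 3567/31

Pre-tax equilibrium: P* = 120, Q* = 167.
Tax on sellers shifts supply to Qs = -673 + 7(P − 9) = -736 + 7P.
1187 - 8.5P = -736 + 7P gives buyer price Pb = 3846/31; sellers receive Ps = 3846/31 − 9 = 3567/31.
New quantity: Q = 1187 − 8.5(3846/31) = 4106/31.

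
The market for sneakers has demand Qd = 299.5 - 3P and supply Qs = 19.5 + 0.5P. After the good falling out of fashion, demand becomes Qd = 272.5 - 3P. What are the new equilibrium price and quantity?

Original equilibrium: P* = 80, Q* = 59.5.
New equilibrium: 272.5 - 3P = 19.5 + 0.5P, so 253 = 3.5P and P' = 506/7; Q' = 272.5 − 3(506/7) = 779/14.

P' = 506/7, Q' = 779/14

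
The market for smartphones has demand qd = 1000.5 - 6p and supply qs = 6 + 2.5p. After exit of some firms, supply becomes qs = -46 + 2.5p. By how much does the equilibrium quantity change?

Δq = -624/17

Original equilibrium: p* = 117, q* = 298.5.
New equilibrium: 1000.5 - 6p = -46 + 2.5p, so 1046.5 = 8.5p and p' = 2093/17; q' = 1000.5 − 6(2093/17) = 8901/34.
Change in quantity: 8901/34 − 298.5 = -624/17.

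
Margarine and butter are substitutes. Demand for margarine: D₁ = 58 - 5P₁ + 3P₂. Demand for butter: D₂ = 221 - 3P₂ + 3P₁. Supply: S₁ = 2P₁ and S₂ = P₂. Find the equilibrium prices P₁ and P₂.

Market 1: 58 - 5P₁ + 3P₂ = 2P₁ → 7P₁ - 3P₂ = 58.
Market 2: 4P₂ - 3P₁ = 221.
Eliminating P₂: 4×(1) + 3×(2) gives 19P₁ = 895, so P₁ = 895/19.
Back-substitute into (2): P₂ = (221 + 3×895/19) / 4 = 1721/19.

P₁ = 895/19, P₂ = 1721/19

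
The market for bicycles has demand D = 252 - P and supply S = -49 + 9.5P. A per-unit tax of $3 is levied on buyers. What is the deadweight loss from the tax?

Pre-tax equilibrium: P* = 86/3, Q* = 670/3.
Tax on buyers shifts demand to D = 252 − 1(P + 3) = 249 - P.
249 - P = -49 + 9.5P gives seller price Ps = 596/21; buyers pay Pb = 596/21 + 3 = 659/21.
New quantity: Q = 252 − 1(659/21) = 4633/21.
DWL = ½ × 3 × (670/3 − 4633/21) = 57/14.

Deadweight loss = 57/14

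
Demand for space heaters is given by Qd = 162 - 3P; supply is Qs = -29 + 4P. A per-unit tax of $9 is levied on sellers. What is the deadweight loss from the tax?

Pre-tax equilibrium: P* = 191/7, Q* = 561/7.
Tax on sellers shifts supply to Qs = -29 + 4(P − 9) = -65 + 4P.
162 - 3P = -65 + 4P gives buyer price Pb = 227/7; sellers receive Ps = 227/7 − 9 = 164/7.
New quantity: Q = 162 − 3(227/7) = 453/7.
DWL = ½ × 9 × (561/7 − 453/7) = 486/7.

Deadweight loss = 486/7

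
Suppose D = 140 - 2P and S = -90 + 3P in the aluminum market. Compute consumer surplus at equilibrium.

Equilibrium: 140 - 2P = -90 + 3P gives P* = 46, Q* = 48.
Demand choke price (D = 0): P = 70.
CS = ½(70 − 46)(48) = 576.

Consumer surplus = 576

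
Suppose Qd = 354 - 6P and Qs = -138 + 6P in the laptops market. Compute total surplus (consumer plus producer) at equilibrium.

Equilibrium: 354 - 6P = -138 + 6P gives P* = 41, Q* = 108.
Demand choke price: P = 59; supply starts at P = 23.
CS = ½(59 − 41)(108) = 972; PS = ½(41 − 23)(108) = 972.

Total surplus = 1944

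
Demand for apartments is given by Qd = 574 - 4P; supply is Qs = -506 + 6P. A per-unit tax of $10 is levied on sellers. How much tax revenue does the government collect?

Tax revenue = 1180

Pre-tax equilibrium: P* = 108, Q* = 142.
Tax on sellers shifts supply to Qs = -506 + 6(P − 10) = -566 + 6P.
574 - 4P = -566 + 6P gives buyer price Pb = 114; sellers receive Ps = 114 − 10 = 104.
New quantity: Q = 574 − 4(114) = 118.
Revenue = 10 × 118 = 1180.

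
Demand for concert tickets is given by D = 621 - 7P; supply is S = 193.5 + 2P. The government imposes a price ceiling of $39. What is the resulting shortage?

Shortage = 76.5

Equilibrium price would be P* = 47.5, so the ceiling at 39 binds.
At P = 39: D = 621 − 7(39) = 348, S = 193.5 + 2(39) = 271.5.
Shortage = 348 − 271.5 = 76.5.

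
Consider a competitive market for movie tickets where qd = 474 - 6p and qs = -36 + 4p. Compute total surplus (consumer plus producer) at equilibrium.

Equilibrium: 474 - 6p = -36 + 4p gives p* = 51, q* = 168.
Demand choke price: p = 79; supply starts at p = 9.
CS = ½(79 − 51)(168) = 2352; PS = ½(51 − 9)(168) = 3528.

Total surplus = 5880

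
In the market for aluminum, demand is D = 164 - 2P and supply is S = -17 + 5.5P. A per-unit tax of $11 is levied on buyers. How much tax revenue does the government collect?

Pre-tax equilibrium: P* = 362/15, Q* = 1736/15.
Tax on buyers shifts demand to D = 164 − 2(P + 11) = 142 - 2P.
142 - 2P = -17 + 5.5P gives seller price Ps = 21.2; buyers pay Pb = 21.2 + 11 = 32.2.
New quantity: Q = 164 − 2(32.2) = 99.6.
Revenue = 11 × 99.6 = 1095.6.

Tax revenue = 1095.6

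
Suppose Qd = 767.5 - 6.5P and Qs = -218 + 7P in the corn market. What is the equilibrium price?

P* = 73

Set Qd = Qs: 767.5 - 6.5P = -218 + 7P.
985.5 = 13.5P, so P* = 73.
Q* = 767.5 − 6.5(73) = 293.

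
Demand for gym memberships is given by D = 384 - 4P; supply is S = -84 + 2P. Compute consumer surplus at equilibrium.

Consumer surplus = 648

Equilibrium: 384 - 4P = -84 + 2P gives P* = 78, Q* = 72.
Demand choke price (D = 0): P = 96.
CS = ½(96 − 78)(72) = 648.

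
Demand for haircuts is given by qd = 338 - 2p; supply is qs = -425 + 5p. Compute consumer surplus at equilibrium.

Equilibrium: 338 - 2p = -425 + 5p gives p* = 109, q* = 120.
Demand choke price (qd = 0): p = 169.
CS = ½(169 − 109)(120) = 3600.

Consumer surplus = 3600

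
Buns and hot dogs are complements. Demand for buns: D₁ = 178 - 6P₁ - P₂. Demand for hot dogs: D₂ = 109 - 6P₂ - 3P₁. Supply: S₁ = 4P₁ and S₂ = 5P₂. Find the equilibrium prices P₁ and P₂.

Market 1: 178 - 6P₁ - P₂ = 4P₁ → 10P₁ + P₂ = 178.
Market 2: 11P₂ + 3P₁ = 109.
Eliminating P₂: 11×(1) − 1×(2) gives 107P₁ = 1849, so P₁ = 1849/107.
Back-substitute into (2): P₂ = (109 − 3×1849/107) / 11 = 556/107.

P₁ = 1849/107, P₂ = 556/107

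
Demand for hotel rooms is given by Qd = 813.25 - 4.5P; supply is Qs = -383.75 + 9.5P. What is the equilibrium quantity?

Set Qd = Qs: 813.25 - 4.5P = -383.75 + 9.5P.
1197 = 14P, so P* = 85.5.
Q* = 813.25 − 4.5(85.5) = 428.5.

Q* = 428.5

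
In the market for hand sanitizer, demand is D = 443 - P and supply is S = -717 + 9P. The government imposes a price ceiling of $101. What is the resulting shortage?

Shortage = 150

Equilibrium price would be P* = 116, so the ceiling at 101 binds.
At P = 101: D = 443 − 1(101) = 342, S = -717 + 9(101) = 192.
Shortage = 342 − 192 = 150.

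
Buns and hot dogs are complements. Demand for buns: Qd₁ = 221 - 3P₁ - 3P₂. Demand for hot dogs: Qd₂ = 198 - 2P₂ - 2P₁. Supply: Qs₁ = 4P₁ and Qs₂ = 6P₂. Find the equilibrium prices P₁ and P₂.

P₁ = 23.48, P₂ = 18.88

Market 1: 221 - 3P₁ - 3P₂ = 4P₁ → 7P₁ + 3P₂ = 221.
Market 2: 8P₂ + 2P₁ = 198.
Eliminating P₂: 8×(1) − 3×(2) gives 50P₁ = 1174, so P₁ = 23.48.
Back-substitute into (2): P₂ = (198 − 2×23.48) / 8 = 18.88.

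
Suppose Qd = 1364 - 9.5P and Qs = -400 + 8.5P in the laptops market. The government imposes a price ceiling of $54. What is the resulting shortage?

Equilibrium price would be P* = 98, so the ceiling at 54 binds.
At P = 54: Qd = 1364 − 9.5(54) = 851, Qs = -400 + 8.5(54) = 59.
Shortage = 851 − 59 = 792.

Shortage = 792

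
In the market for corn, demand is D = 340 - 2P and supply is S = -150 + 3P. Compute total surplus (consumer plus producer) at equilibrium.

Total surplus = 8640

Equilibrium: 340 - 2P = -150 + 3P gives P* = 98, Q* = 144.
Demand choke price: P = 170; supply starts at P = 50.
CS = ½(170 − 98)(144) = 5184; PS = ½(98 − 50)(144) = 3456.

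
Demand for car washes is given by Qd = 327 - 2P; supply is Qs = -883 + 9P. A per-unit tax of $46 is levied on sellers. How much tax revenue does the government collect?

Pre-tax equilibrium: P* = 110, Q* = 107.
Tax on sellers shifts supply to Qs = -883 + 9(P − 46) = -1297 + 9P.
327 - 2P = -1297 + 9P gives buyer price Pb = 1624/11; sellers receive Ps = 1624/11 − 46 = 1118/11.
New quantity: Q = 327 − 2(1624/11) = 349/11.
Revenue = 46 × 349/11 = 16054/11.

Tax revenue = 16054/11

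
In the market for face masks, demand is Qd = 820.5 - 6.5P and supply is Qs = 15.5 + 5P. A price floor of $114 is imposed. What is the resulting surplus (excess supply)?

Surplus = 506

Equilibrium price would be P* = 70, so the floor at 114 binds.
At P = 114: Qd = 79.5, Qs = 585.5.
Surplus = 585.5 − 79.5 = 506.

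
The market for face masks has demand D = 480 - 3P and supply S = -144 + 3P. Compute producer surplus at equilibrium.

Equilibrium: 480 - 3P = -144 + 3P gives P* = 104, Q* = 168.
Supply starts at P = 48 (where S = 0).
PS = ½(104 − 48)(168) = 4704.

Producer surplus = 4704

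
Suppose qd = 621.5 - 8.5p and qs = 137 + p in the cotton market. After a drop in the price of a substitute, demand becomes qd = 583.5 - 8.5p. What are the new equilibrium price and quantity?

Original equilibrium: p* = 51, q* = 188.
New equilibrium: 583.5 - 8.5p = 137 + p, so 446.5 = 9.5p and p' = 47; q' = 583.5 − 8.5(47) = 184.

p' = 47, q' = 184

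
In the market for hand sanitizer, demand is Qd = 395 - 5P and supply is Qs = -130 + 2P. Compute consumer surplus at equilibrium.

Consumer surplus = 40

Equilibrium: 395 - 5P = -130 + 2P gives P* = 75, Q* = 20.
Demand choke price (Qd = 0): P = 79.
CS = ½(79 − 75)(20) = 40.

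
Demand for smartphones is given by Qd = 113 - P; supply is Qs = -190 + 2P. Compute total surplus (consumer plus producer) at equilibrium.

Total surplus = 108

Equilibrium: 113 - P = -190 + 2P gives P* = 101, Q* = 12.
Demand choke price: P = 113; supply starts at P = 95.
CS = ½(113 − 101)(12) = 72; PS = ½(101 − 95)(12) = 36.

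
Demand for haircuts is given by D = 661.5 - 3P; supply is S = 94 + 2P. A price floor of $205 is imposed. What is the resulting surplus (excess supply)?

Equilibrium price would be P* = 113.5, so the floor at 205 binds.
At P = 205: D = 46.5, S = 504.
Surplus = 504 − 46.5 = 457.5.

Surplus = 457.5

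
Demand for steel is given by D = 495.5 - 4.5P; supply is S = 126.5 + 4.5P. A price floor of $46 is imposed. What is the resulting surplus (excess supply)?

Surplus = 45

Equilibrium price would be P* = 41, so the floor at 46 binds.
At P = 46: D = 288.5, S = 333.5.
Surplus = 333.5 − 288.5 = 45.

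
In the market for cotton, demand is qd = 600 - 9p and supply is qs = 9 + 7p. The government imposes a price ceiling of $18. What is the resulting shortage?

Equilibrium price would be p* = 36.9375, so the ceiling at 18 binds.
At p = 18: qd = 600 − 9(18) = 438, qs = 9 + 7(18) = 135.
Shortage = 438 − 135 = 303.

Shortage = 303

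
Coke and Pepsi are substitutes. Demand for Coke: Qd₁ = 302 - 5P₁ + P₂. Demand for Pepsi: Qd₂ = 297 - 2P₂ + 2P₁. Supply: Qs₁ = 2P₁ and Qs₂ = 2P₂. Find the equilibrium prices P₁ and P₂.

Market 1: 302 - 5P₁ + P₂ = 2P₁ → 7P₁ - P₂ = 302.
Market 2: 4P₂ - 2P₁ = 297.
Eliminating P₂: 4×(1) + 1×(2) gives 26P₁ = 1505, so P₁ = 1505/26.
Back-substitute into (2): P₂ = (297 + 2×1505/26) / 4 = 2683/26.

P₁ = 1505/26, P₂ = 2683/26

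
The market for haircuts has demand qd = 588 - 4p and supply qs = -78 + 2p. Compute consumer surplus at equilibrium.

Consumer surplus = 2592

Equilibrium: 588 - 4p = -78 + 2p gives p* = 111, q* = 144.
Demand choke price (qd = 0): p = 147.
CS = ½(147 − 111)(144) = 2592.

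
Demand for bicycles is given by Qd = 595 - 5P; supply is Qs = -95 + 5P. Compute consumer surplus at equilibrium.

Equilibrium: 595 - 5P = -95 + 5P gives P* = 69, Q* = 250.
Demand choke price (Qd = 0): P = 119.
CS = ½(119 − 69)(250) = 6250.

Consumer surplus = 6250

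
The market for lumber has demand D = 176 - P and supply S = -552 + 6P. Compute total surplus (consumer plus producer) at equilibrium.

Equilibrium: 176 - P = -552 + 6P gives P* = 104, Q* = 72.
Demand choke price: P = 176; supply starts at P = 92.
CS = ½(176 − 104)(72) = 2592; PS = ½(104 − 92)(72) = 432.

Total surplus = 3024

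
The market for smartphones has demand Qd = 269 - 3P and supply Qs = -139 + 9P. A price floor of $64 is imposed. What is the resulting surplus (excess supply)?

Equilibrium price would be P* = 34, so the floor at 64 binds.
At P = 64: Qd = 77, Qs = 437.
Surplus = 437 − 77 = 360.

Surplus = 360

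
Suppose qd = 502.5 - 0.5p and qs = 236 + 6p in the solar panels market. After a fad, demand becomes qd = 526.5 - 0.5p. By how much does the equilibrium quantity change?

Δq = 288/13

Original equilibrium: p* = 41, q* = 482.
New equilibrium: 526.5 - 0.5p = 236 + 6p, so 290.5 = 6.5p and p' = 581/13; q' = 526.5 − 0.5(581/13) = 6554/13.
Change in quantity: 6554/13 − 482 = 288/13.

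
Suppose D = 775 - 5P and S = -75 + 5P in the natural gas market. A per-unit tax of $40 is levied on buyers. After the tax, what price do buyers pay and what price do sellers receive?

Pre-tax equilibrium: P* = 85, Q* = 350.
Tax on buyers shifts demand to D = 775 − 5(P + 40) = 575 - 5P.
575 - 5P = -75 + 5P gives seller price Ps = 65; buyers pay Pb = 65 + 40 = 105.
New quantity: Q = 775 − 5(105) = 250.

Buyers pay $105, sellers receive $65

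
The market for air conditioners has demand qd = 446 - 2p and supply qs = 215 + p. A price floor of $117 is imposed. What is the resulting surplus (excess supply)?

Equilibrium price would be p* = 77, so the floor at 117 binds.
At p = 117: qd = 212, qs = 332.
Surplus = 332 − 212 = 120.

Surplus = 120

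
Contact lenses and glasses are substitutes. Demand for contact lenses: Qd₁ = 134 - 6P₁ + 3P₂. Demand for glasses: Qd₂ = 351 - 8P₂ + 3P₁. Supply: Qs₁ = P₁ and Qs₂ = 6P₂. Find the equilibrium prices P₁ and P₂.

Market 1: 134 - 6P₁ + 3P₂ = P₁ → 7P₁ - 3P₂ = 134.
Market 2: 14P₂ - 3P₁ = 351.
Eliminating P₂: 14×(1) + 3×(2) gives 89P₁ = 2929, so P₁ = 2929/89.
Back-substitute into (2): P₂ = (351 + 3×2929/89) / 14 = 2859/89.

P₁ = 2929/89, P₂ = 2859/89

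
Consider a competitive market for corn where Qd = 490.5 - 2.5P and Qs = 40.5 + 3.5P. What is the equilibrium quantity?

Q* = 303

Set Qd = Qs: 490.5 - 2.5P = 40.5 + 3.5P.
450 = 6P, so P* = 75.
Q* = 490.5 − 2.5(75) = 303.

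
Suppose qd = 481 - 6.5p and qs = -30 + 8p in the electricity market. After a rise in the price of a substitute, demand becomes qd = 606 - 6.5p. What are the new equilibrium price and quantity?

p' = 1272/29, q' = 9306/29

Original equilibrium: p* = 1022/29, q* = 7306/29.
New equilibrium: 606 - 6.5p = -30 + 8p, so 636 = 14.5p and p' = 1272/29; q' = 606 − 6.5(1272/29) = 9306/29.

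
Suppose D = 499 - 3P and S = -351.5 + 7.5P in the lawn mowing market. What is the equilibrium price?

Set D = S: 499 - 3P = -351.5 + 7.5P.
850.5 = 10.5P, so P* = 81.
Q* = 499 − 3(81) = 256.

P* = 81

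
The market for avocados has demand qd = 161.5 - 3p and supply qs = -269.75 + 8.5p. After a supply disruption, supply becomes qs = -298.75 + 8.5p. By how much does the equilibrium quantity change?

Δq = -174/23

Original equilibrium: p* = 37.5, q* = 49.
New equilibrium: 161.5 - 3p = -298.75 + 8.5p, so 460.25 = 11.5p and p' = 1841/46; q' = 161.5 − 3(1841/46) = 953/23.
Change in quantity: 953/23 − 49 = -174/23.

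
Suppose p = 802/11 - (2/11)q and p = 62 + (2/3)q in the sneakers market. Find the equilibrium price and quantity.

Set the two price expressions equal: 802/11 - (2/11)q = 62 + (2/3)q.
120/11 = (28/33)q, so q* = 90/7.
p* = 802/11 − (2/11)(90/7) = 494/7.

p* = 494/7, q* = 90/7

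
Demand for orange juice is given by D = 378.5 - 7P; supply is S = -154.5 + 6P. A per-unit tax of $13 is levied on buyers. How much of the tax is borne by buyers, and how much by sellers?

Buyers bear $6, sellers bear $7

Pre-tax equilibrium: P* = 41, Q* = 91.5.
Tax on buyers shifts demand to D = 378.5 − 7(P + 13) = 287.5 - 7P.
287.5 - 7P = -154.5 + 6P gives seller price Ps = 34; buyers pay Pb = 34 + 13 = 47.
New quantity: Q = 378.5 − 7(47) = 49.5.
Buyer burden = 47 − 41 = 6; seller burden = 41 − 34 = 7.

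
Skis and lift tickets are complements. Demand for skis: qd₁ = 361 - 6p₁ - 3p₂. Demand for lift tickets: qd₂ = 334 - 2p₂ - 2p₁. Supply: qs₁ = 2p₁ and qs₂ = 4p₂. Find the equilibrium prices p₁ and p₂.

p₁ = 194/7, p₂ = 325/7

Market 1: 361 - 6p₁ - 3p₂ = 2p₁ → 8p₁ + 3p₂ = 361.
Market 2: 6p₂ + 2p₁ = 334.
Eliminating p₂: 6×(1) − 3×(2) gives 42p₁ = 1164, so p₁ = 194/7.
Back-substitute into (2): p₂ = (334 − 2×194/7) / 6 = 325/7.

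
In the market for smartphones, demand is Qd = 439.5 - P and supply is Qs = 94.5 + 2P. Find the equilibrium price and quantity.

Set Qd = Qs: 439.5 - P = 94.5 + 2P.
345 = 3P, so P* = 115.
Q* = 439.5 − 1(115) = 324.5.

P* = 115, Q* = 324.5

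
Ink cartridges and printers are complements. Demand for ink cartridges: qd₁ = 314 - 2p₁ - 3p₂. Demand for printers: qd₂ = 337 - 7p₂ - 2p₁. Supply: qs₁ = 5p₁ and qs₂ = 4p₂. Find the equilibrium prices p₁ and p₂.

Market 1: 314 - 2p₁ - 3p₂ = 5p₁ → 7p₁ + 3p₂ = 314.
Market 2: 11p₂ + 2p₁ = 337.
Eliminating p₂: 11×(1) − 3×(2) gives 71p₁ = 2443, so p₁ = 2443/71.
Back-substitute into (2): p₂ = (337 − 2×2443/71) / 11 = 1731/71.

p₁ = 2443/71, p₂ = 1731/71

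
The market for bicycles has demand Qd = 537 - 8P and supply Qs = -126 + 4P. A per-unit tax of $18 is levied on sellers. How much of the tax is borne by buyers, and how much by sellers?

Pre-tax equilibrium: P* = 55.25, Q* = 95.
Tax on sellers shifts supply to Qs = -126 + 4(P − 18) = -198 + 4P.
537 - 8P = -198 + 4P gives buyer price Pb = 61.25; sellers receive Ps = 61.25 − 18 = 43.25.
New quantity: Q = 537 − 8(61.25) = 47.
Buyer burden = 61.25 − 55.25 = 6; seller burden = 55.25 − 43.25 = 12.

Buyers bear $6, sellers bear $12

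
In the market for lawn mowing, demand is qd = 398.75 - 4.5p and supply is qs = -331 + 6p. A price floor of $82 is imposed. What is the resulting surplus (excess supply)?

Surplus = 131.25

Equilibrium price would be p* = 69.5, so the floor at 82 binds.
At p = 82: qd = 29.75, qs = 161.
Surplus = 161 − 29.75 = 131.25.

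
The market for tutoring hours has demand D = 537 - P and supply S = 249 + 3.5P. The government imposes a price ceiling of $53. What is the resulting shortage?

Equilibrium price would be P* = 64, so the ceiling at 53 binds.
At P = 53: D = 537 − 1(53) = 484, S = 249 + 3.5(53) = 434.5.
Shortage = 484 − 434.5 = 49.5.

Shortage = 49.5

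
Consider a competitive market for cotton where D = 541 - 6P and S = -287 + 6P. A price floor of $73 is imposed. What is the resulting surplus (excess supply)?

Surplus = 48

Equilibrium price would be P* = 69, so the floor at 73 binds.
At P = 73: D = 103, S = 151.
Surplus = 151 − 103 = 48.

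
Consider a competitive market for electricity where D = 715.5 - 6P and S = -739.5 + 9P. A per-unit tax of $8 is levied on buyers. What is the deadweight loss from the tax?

Deadweight loss = 115.2

Pre-tax equilibrium: P* = 97, Q* = 133.5.
Tax on buyers shifts demand to D = 715.5 − 6(P + 8) = 667.5 - 6P.
667.5 - 6P = -739.5 + 9P gives seller price Ps = 93.8; buyers pay Pb = 93.8 + 8 = 101.8.
New quantity: Q = 715.5 − 6(101.8) = 104.7.
DWL = ½ × 8 × (133.5 − 104.7) = 115.2.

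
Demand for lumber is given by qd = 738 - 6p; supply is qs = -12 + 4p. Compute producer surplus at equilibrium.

Equilibrium: 738 - 6p = -12 + 4p gives p* = 75, q* = 288.
Supply starts at p = 3 (where qs = 0).
PS = ½(75 − 3)(288) = 10368.

Producer surplus = 10368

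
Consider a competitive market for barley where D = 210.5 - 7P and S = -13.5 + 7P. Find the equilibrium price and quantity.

Set D = S: 210.5 - 7P = -13.5 + 7P.
224 = 14P, so P* = 16.
Q* = 210.5 − 7(16) = 98.5.

P* = 16, Q* = 98.5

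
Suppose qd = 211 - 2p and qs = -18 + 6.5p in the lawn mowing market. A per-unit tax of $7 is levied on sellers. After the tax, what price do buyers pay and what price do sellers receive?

Buyers pay 549/17, sellers receive 430/17

Pre-tax equilibrium: p* = 458/17, q* = 2671/17.
Tax on sellers shifts supply to qs = -18 + 6.5(p − 7) = -63.5 + 6.5p.
211 - 2p = -63.5 + 6.5p gives buyer price pb = 549/17; sellers receive ps = 549/17 − 7 = 430/17.
New quantity: q = 211 − 2(549/17) = 2489/17.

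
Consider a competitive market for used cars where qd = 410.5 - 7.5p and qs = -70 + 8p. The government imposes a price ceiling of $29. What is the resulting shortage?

Shortage = 31

Equilibrium price would be p* = 31, so the ceiling at 29 binds.
At p = 29: qd = 410.5 − 7.5(29) = 193, qs = -70 + 8(29) = 162.
Shortage = 193 − 162 = 31.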